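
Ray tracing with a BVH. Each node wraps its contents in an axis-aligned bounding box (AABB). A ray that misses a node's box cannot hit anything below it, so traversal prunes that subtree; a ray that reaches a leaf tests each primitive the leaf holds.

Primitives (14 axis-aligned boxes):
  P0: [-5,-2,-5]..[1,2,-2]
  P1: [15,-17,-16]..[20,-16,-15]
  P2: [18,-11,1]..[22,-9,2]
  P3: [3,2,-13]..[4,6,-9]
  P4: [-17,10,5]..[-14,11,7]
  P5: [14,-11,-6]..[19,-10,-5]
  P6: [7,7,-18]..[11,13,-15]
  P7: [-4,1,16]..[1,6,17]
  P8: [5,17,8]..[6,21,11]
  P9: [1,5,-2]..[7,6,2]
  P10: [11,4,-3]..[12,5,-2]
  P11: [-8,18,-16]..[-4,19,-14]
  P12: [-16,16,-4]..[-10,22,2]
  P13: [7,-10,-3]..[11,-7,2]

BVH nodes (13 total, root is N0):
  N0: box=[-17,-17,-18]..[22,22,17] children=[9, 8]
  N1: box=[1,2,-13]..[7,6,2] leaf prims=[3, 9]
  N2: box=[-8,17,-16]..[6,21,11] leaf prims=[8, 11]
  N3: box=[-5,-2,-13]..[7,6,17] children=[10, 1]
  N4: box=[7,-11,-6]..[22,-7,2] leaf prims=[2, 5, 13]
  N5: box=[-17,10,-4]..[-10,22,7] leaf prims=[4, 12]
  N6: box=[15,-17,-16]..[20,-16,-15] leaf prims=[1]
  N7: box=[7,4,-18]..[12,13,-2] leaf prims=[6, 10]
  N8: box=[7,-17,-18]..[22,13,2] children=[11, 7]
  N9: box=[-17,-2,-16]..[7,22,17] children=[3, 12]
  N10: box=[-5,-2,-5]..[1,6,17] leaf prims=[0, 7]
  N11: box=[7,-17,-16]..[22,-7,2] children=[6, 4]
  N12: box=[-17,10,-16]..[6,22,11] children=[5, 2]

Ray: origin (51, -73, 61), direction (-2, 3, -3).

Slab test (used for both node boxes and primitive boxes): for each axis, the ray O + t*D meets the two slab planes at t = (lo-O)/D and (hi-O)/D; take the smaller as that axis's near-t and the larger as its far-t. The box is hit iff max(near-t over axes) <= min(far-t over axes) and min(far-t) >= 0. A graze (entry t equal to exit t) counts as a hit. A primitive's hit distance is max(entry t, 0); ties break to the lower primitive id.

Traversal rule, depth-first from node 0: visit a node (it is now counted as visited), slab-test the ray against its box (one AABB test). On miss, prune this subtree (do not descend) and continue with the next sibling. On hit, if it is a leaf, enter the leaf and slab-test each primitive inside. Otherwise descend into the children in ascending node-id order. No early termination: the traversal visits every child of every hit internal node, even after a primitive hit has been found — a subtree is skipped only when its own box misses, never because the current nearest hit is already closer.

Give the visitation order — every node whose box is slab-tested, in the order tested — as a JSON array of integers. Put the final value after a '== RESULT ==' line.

Trace the traversal:
N0 x:[29/2,34] y:[56/3,95/3] z:[44/3,79/3] -> hit [56/3,79/3], descend [8, 9]
  N8 x:[29/2,22] y:[56/3,86/3] z:[59/3,79/3] -> hit [59/3,22], descend [7, 11]
    N7 x:[39/2,22] y:[77/3,86/3] z:[21,79/3] -> miss, prune
    N11 x:[29/2,22] y:[56/3,22] z:[59/3,77/3] -> hit [59/3,22], descend [4, 6]
      N4 x:[29/2,22] y:[62/3,22] z:[59/3,67/3] -> hit [62/3,22] leaf, test {P2(miss), P5(miss), P13@t=21}
      N6 x:[31/2,18] y:[56/3,19] z:[76/3,77/3] -> miss, prune
  N9 x:[22,34] y:[71/3,95/3] z:[44/3,77/3] -> hit [71/3,77/3], descend [3, 12]
    N3 x:[22,28] y:[71/3,79/3] z:[44/3,74/3] -> hit [71/3,74/3], descend [1, 10]
      N1 x:[22,25] y:[25,79/3] z:[59/3,74/3] -> miss, prune
      N10 x:[25,28] y:[71/3,79/3] z:[44/3,22] -> miss, prune
    N12 x:[45/2,34] y:[83/3,95/3] z:[50/3,77/3] -> miss, prune

11 AABB tests over nodes [0, 8, 7, 11, 4, 6, 9, 3, 1, 10, 12]; 1 leaf entered; closest P13.

== RESULT ==
[0, 8, 7, 11, 4, 6, 9, 3, 1, 10, 12]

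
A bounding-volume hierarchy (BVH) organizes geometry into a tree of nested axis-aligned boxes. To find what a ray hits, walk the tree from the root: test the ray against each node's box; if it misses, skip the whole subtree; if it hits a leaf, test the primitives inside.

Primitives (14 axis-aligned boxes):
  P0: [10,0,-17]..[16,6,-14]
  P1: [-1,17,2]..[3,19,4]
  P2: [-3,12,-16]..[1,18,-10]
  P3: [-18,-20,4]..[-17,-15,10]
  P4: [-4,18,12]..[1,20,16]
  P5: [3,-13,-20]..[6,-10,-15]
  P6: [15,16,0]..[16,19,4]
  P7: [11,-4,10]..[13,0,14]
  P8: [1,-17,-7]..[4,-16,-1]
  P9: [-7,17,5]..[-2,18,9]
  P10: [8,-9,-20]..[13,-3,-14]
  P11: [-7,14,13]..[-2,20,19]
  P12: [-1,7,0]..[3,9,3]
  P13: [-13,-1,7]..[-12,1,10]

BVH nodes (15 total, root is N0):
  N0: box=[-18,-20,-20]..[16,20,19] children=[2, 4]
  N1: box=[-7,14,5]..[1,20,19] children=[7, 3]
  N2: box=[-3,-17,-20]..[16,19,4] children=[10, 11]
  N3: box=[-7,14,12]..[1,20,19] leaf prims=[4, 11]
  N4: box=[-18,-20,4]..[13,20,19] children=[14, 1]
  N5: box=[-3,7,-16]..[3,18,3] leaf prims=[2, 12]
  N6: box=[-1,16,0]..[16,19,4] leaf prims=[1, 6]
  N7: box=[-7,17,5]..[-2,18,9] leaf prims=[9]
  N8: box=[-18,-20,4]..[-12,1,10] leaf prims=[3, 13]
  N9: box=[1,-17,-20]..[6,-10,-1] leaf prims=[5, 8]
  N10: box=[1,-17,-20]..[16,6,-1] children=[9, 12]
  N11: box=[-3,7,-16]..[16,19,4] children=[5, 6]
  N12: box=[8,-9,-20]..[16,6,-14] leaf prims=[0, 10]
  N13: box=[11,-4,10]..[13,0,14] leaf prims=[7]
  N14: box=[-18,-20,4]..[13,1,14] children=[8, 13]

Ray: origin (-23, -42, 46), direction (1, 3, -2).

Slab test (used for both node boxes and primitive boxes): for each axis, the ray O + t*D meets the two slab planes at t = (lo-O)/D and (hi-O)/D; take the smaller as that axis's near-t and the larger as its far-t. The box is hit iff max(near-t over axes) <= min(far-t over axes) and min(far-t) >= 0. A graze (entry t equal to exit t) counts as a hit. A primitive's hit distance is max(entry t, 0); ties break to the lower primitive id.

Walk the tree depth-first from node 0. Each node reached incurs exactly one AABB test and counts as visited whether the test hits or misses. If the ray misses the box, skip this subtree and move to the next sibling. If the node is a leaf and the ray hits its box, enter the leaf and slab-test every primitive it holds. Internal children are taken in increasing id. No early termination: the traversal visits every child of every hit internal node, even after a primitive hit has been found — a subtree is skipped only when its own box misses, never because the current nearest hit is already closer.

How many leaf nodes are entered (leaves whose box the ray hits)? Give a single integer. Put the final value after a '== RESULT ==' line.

Traverse from the root:
N0 x:[5,39] y:[22/3,62/3] z:[27/2,33] -> hit [27/2,62/3], descend [2, 4]
  N2 x:[20,39] y:[25/3,61/3] z:[21,33] -> miss, prune
  N4 x:[5,36] y:[22/3,62/3] z:[27/2,21] -> hit [27/2,62/3], descend [1, 14]
    N1 x:[16,24] y:[56/3,62/3] z:[27/2,41/2] -> hit [56/3,41/2], descend [3, 7]
      N3 x:[16,24] y:[56/3,62/3] z:[27/2,17] -> miss, prune
      N7 x:[16,21] y:[59/3,20] z:[37/2,41/2] -> hit [59/3,20] leaf, test {P9@t=59/3}
    N14 x:[5,36] y:[22/3,43/3] z:[16,21] -> miss, prune

Visited [0, 2, 4, 1, 3, 7, 14]. Tests: 7 box, 1 leaf. Nearest: P9.

== RESULT ==
1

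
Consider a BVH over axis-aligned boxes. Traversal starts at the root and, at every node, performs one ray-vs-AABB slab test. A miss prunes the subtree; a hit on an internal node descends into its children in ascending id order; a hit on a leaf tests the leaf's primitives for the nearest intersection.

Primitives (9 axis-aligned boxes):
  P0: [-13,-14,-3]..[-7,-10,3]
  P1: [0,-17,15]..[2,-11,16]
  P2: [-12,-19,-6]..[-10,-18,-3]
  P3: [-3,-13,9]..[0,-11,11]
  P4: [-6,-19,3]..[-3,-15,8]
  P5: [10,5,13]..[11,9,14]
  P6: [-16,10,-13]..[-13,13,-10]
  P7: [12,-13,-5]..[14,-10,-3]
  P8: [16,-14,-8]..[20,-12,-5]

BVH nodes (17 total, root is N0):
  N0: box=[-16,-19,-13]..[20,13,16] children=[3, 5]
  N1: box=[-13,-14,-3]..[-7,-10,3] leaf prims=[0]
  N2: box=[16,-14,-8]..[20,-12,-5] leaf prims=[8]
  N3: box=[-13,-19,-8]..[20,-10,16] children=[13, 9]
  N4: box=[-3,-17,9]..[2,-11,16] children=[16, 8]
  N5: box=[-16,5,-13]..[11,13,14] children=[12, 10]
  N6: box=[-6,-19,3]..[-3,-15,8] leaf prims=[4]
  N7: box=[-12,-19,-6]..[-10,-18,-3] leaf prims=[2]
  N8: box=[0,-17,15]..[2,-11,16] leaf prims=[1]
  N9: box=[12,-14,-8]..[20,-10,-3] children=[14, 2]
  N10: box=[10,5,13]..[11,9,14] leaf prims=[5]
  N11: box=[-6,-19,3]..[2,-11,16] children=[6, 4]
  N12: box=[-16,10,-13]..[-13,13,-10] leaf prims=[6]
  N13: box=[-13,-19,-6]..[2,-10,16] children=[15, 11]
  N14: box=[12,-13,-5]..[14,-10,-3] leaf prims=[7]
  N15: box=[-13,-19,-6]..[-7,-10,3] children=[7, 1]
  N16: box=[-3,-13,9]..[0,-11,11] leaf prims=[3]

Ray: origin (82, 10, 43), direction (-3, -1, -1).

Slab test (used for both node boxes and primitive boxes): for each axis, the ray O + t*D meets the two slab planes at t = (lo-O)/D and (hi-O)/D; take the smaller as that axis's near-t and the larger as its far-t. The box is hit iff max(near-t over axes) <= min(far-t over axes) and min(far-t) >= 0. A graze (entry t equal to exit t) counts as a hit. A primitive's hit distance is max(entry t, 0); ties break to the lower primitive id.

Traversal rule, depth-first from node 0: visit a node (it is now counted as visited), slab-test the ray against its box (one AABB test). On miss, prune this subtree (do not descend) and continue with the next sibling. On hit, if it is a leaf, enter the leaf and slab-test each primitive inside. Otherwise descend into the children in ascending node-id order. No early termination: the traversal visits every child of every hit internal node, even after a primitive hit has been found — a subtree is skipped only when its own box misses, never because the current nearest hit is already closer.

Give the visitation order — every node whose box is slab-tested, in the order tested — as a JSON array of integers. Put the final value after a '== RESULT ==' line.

Trace the traversal:
N0 x:[62/3,98/3] y:[-3,29] z:[27,56] -> hit [27,29], descend [3, 5]
  N3 x:[62/3,95/3] y:[20,29] z:[27,51] -> hit [27,29], descend [9, 13]
    N9 x:[62/3,70/3] y:[20,24] z:[46,51] -> miss, prune
    N13 x:[80/3,95/3] y:[20,29] z:[27,49] -> hit [27,29], descend [11, 15]
      N11 x:[80/3,88/3] y:[21,29] z:[27,40] -> hit [27,29], descend [4, 6]
        N4 x:[80/3,85/3] y:[21,27] z:[27,34] -> hit [27,27], descend [8, 16]
          N8 x:[80/3,82/3] y:[21,27] z:[27,28] -> hit [27,27] leaf, test {P1@t=27}
          N16 x:[82/3,85/3] y:[21,23] z:[32,34] -> miss, prune
        N6 x:[85/3,88/3] y:[25,29] z:[35,40] -> miss, prune
      N15 x:[89/3,95/3] y:[20,29] z:[40,49] -> miss, prune
  N5 x:[71/3,98/3] y:[-3,5] z:[29,56] -> miss, prune

Visited [0, 3, 9, 13, 11, 4, 8, 16, 6, 15, 5]. Tests: 11 box, 1 leaf. Nearest: P1.

== RESULT ==
[0, 3, 9, 13, 11, 4, 8, 16, 6, 15, 5]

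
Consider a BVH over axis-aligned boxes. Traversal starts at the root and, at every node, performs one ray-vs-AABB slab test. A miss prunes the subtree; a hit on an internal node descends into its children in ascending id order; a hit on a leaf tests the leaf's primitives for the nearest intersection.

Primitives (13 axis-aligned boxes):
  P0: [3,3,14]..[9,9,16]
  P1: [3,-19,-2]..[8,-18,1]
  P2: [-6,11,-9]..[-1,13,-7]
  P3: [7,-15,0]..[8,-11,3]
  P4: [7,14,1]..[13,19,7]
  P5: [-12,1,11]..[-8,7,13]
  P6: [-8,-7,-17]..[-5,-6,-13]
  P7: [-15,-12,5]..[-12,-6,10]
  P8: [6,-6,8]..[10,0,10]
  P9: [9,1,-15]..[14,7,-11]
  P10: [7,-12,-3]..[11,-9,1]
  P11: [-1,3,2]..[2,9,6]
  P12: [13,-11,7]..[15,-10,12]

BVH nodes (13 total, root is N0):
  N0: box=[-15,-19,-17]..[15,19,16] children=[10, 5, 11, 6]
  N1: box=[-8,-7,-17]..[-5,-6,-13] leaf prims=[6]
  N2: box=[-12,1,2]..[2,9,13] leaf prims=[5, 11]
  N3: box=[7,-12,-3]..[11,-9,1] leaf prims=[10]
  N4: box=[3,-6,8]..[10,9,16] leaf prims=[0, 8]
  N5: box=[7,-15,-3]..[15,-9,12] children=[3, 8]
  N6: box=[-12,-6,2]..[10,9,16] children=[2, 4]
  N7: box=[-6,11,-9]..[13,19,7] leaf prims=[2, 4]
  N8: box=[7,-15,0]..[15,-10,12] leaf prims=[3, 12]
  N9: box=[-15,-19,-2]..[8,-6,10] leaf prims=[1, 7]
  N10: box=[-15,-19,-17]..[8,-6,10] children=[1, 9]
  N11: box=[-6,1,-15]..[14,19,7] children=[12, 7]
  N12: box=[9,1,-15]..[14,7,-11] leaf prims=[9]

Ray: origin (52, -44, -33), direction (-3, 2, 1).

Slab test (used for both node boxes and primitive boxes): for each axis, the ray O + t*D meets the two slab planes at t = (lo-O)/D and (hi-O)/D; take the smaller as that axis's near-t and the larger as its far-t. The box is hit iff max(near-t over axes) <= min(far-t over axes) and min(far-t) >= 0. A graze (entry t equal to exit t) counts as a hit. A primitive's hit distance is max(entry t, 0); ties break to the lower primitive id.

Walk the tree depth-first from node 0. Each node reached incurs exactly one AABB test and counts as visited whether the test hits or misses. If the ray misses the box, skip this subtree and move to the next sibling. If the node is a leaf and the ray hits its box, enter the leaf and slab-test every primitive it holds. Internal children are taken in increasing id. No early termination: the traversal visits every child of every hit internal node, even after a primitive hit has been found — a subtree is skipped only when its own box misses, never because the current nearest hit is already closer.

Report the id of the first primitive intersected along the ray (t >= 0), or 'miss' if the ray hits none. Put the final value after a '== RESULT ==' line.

Walk:
N0 x:[37/3,67/3] y:[25/2,63/2] z:[16,49] -> hit [16,67/3], descend [5, 6, 10, 11]
  N5 x:[37/3,15] y:[29/2,35/2] z:[30,45] -> miss, prune
  N6 x:[14,64/3] y:[19,53/2] z:[35,49] -> miss, prune
  N10 x:[44/3,67/3] y:[25/2,19] z:[16,43] -> hit [16,19], descend [1, 9]
    N1 x:[19,20] y:[37/2,19] z:[16,20] -> hit [19,19] leaf, test {P6@t=19}
    N9 x:[44/3,67/3] y:[25/2,19] z:[31,43] -> miss, prune
  N11 x:[38/3,58/3] y:[45/2,63/2] z:[18,40] -> miss, prune

Visited [0, 5, 6, 10, 1, 9, 11]. Tests: 7 box, 1 leaf. Nearest: P6.

== RESULT ==
6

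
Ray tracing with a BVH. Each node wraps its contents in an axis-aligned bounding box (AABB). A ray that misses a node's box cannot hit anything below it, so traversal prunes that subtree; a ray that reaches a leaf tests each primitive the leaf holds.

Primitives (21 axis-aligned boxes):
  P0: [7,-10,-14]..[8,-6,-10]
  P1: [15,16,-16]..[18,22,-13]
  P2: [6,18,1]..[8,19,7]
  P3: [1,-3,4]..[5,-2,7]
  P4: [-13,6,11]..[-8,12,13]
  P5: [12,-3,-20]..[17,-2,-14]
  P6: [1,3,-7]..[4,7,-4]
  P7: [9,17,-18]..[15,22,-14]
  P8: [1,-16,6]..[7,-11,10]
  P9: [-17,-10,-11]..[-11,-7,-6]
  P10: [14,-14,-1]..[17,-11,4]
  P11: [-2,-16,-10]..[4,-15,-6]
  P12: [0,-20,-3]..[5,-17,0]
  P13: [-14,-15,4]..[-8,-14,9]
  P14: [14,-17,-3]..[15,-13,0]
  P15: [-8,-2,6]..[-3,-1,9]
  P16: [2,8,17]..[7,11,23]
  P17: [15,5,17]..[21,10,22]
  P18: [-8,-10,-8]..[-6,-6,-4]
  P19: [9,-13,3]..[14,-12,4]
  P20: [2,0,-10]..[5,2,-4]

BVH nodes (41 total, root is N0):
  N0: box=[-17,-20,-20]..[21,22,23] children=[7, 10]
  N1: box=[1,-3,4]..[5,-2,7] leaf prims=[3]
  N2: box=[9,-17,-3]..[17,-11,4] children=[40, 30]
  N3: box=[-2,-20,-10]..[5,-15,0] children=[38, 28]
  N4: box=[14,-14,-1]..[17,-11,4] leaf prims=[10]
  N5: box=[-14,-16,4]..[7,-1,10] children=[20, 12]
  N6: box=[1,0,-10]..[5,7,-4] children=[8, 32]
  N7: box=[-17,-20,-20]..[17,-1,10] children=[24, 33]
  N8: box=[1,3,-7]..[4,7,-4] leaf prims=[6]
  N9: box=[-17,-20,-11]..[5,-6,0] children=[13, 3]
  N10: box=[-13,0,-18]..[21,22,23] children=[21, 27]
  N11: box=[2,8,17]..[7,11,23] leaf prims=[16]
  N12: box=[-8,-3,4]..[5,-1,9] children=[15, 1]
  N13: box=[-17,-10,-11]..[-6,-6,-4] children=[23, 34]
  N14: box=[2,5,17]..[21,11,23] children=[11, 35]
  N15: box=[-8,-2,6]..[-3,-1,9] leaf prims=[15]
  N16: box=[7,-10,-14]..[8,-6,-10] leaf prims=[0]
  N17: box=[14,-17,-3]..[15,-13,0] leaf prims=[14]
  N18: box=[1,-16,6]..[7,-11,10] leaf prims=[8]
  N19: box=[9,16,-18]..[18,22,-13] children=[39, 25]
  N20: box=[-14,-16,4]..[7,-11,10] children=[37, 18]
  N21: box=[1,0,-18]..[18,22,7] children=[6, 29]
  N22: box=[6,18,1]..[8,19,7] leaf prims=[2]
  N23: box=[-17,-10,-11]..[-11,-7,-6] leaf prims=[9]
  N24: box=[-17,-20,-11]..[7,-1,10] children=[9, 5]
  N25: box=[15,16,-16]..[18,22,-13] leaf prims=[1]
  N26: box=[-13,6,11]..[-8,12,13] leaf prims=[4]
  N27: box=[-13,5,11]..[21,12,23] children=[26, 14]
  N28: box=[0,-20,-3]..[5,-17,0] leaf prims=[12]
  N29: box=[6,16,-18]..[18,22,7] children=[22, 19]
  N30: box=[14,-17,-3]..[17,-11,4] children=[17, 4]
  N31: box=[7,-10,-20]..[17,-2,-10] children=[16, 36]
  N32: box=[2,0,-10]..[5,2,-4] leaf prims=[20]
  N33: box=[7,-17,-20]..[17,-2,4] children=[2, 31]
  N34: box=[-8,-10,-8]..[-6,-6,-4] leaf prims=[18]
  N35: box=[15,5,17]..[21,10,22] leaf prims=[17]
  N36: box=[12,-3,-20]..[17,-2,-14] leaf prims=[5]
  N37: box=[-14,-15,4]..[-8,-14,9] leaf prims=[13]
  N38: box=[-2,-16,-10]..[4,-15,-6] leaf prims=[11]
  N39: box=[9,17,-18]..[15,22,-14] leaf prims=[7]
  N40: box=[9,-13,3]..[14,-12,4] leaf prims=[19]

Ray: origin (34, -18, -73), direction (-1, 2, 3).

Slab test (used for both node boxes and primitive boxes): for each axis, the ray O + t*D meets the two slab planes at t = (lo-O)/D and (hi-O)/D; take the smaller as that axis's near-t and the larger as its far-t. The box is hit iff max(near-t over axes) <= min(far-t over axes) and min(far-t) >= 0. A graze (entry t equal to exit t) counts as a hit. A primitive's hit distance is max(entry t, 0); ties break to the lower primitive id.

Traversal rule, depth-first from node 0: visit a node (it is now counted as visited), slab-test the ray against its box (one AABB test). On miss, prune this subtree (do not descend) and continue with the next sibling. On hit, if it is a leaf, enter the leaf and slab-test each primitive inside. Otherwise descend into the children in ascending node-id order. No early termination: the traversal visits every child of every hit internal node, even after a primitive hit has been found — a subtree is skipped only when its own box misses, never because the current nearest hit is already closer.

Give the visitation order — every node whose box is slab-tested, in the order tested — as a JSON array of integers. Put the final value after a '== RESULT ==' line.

Walk:
N0 x:[13,51] y:[-1,20] z:[53/3,32] -> hit [53/3,20], descend [7, 10]
  N7 x:[17,51] y:[-1,17/2] z:[53/3,83/3] -> miss, prune
  N10 x:[13,47] y:[9,20] z:[55/3,32] -> hit [55/3,20], descend [21, 27]
    N21 x:[16,33] y:[9,20] z:[55/3,80/3] -> hit [55/3,20], descend [6, 29]
      N6 x:[29,33] y:[9,25/2] z:[21,23] -> miss, prune
      N29 x:[16,28] y:[17,20] z:[55/3,80/3] -> hit [55/3,20], descend [19, 22]
        N19 x:[16,25] y:[17,20] z:[55/3,20] -> hit [55/3,20], descend [25, 39]
          N25 x:[16,19] y:[17,20] z:[19,20] -> hit [19,19] leaf, test {P1@t=19}
          N39 x:[19,25] y:[35/2,20] z:[55/3,59/3] -> hit [19,59/3] leaf, test {P7@t=19}
        N22 x:[26,28] y:[18,37/2] z:[74/3,80/3] -> miss, prune
    N27 x:[13,47] y:[23/2,15] z:[28,32] -> miss, prune

Summary -> nodes [0, 7, 10, 21, 6, 29, 19, 25, 39, 22, 27]; box-tests=11; leaf-entries=2; first=P1

== RESULT ==
[0, 7, 10, 21, 6, 29, 19, 25, 39, 22, 27]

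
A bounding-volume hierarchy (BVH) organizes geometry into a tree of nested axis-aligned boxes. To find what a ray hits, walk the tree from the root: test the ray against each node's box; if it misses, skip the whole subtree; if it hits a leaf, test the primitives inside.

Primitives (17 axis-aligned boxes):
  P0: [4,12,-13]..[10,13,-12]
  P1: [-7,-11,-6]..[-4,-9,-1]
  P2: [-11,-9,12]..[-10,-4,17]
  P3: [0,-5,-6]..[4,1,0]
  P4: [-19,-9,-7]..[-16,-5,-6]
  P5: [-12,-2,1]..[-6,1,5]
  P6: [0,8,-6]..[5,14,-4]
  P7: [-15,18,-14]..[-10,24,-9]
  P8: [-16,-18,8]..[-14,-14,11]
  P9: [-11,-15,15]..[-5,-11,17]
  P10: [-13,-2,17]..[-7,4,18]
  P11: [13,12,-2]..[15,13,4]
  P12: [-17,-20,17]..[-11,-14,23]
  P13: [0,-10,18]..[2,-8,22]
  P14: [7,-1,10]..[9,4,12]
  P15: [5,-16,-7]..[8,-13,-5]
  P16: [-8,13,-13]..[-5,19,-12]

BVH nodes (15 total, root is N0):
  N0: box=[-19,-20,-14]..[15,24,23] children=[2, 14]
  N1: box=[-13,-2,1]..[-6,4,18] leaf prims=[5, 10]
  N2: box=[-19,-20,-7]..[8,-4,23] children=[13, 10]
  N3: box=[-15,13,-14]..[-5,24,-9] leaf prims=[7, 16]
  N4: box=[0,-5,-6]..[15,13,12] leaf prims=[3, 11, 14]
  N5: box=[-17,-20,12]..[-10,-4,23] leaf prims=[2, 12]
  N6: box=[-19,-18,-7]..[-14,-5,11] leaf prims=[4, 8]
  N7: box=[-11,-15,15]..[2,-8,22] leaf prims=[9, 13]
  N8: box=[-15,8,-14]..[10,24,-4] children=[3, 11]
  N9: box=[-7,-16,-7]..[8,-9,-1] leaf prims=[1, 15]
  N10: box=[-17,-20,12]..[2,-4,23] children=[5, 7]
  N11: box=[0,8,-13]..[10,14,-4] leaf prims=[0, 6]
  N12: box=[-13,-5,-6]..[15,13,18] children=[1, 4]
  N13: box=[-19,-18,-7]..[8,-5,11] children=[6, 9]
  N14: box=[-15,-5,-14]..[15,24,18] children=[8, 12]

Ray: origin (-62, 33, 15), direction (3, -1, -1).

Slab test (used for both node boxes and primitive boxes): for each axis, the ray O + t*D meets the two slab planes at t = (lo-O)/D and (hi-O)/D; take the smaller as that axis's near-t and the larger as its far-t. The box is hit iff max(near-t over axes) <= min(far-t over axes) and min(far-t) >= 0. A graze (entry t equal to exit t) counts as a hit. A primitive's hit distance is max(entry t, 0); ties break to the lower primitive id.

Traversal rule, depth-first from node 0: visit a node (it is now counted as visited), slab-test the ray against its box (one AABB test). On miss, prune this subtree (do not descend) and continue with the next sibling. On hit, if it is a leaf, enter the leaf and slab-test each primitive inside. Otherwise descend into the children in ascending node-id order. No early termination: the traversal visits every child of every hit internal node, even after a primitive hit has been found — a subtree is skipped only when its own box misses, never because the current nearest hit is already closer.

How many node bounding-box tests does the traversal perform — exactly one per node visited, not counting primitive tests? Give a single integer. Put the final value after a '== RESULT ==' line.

Walk:
N0 x:[43/3,77/3] y:[9,53] z:[-8,29] -> hit [43/3,77/3], descend [2, 14]
  N2 x:[43/3,70/3] y:[37,53] z:[-8,22] -> miss, prune
  N14 x:[47/3,77/3] y:[9,38] z:[-3,29] -> hit [47/3,77/3], descend [8, 12]
    N8 x:[47/3,24] y:[9,25] z:[19,29] -> hit [19,24], descend [3, 11]
      N3 x:[47/3,19] y:[9,20] z:[24,29] -> miss, prune
      N11 x:[62/3,24] y:[19,25] z:[19,28] -> hit [62/3,24] leaf, test {P0(miss), P6@t=62/3}
    N12 x:[49/3,77/3] y:[20,38] z:[-3,21] -> hit [20,21], descend [1, 4]
      N1 x:[49/3,56/3] y:[29,35] z:[-3,14] -> miss, prune
      N4 x:[62/3,77/3] y:[20,38] z:[3,21] -> hit [62/3,21] leaf, test {P3(miss), P11(miss), P14(miss)}

9 AABB tests over nodes [0, 2, 14, 8, 3, 11, 12, 1, 4]; 2 leaves entered; closest P6.

== RESULT ==
9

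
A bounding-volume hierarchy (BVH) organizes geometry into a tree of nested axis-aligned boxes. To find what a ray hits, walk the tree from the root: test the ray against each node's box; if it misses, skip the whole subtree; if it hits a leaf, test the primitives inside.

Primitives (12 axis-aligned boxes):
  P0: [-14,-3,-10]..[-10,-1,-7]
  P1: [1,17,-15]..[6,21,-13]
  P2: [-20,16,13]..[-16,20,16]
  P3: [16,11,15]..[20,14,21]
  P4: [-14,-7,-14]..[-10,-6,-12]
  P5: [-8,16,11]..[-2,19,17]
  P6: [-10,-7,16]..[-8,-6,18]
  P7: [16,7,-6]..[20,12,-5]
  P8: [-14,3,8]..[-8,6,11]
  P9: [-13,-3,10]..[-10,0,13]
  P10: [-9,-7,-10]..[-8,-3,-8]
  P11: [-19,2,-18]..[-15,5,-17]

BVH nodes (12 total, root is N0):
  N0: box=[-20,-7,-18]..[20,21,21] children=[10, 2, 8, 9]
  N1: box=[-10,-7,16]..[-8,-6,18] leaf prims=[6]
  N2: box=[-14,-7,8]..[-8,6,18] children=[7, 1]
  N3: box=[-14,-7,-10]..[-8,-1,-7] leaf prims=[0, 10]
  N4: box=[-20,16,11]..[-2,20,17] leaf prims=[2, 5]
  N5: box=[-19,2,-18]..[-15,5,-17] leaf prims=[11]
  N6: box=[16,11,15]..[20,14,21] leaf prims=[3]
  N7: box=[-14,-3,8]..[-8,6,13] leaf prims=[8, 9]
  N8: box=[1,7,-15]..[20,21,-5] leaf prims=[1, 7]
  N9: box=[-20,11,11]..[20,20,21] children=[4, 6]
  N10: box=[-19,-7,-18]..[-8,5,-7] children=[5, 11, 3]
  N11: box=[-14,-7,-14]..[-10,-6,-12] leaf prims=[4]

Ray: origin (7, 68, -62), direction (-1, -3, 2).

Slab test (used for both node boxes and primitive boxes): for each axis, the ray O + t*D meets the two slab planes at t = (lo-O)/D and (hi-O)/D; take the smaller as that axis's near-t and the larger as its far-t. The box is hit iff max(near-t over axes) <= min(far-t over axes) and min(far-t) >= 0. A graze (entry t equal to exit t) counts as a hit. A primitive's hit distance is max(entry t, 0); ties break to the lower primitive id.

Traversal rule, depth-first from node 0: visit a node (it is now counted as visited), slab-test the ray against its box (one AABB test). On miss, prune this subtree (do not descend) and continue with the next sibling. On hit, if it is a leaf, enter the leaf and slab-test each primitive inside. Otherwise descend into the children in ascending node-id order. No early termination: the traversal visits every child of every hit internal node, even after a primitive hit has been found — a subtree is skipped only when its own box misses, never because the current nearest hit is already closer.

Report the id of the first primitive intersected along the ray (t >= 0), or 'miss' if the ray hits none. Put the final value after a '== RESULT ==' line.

Trace the traversal:
N0 x:[-13,27] y:[47/3,25] z:[22,83/2] -> hit [22,25], descend [2, 8, 9, 10]
  N2 x:[15,21] y:[62/3,25] z:[35,40] -> miss, prune
  N8 x:[-13,6] y:[47/3,61/3] z:[47/2,57/2] -> miss, prune
  N9 x:[-13,27] y:[16,19] z:[73/2,83/2] -> miss, prune
  N10 x:[15,26] y:[21,25] z:[22,55/2] -> hit [22,25], descend [3, 5, 11]
    N3 x:[15,21] y:[23,25] z:[26,55/2] -> miss, prune
    N5 x:[22,26] y:[21,22] z:[22,45/2] -> hit [22,22] leaf, test {P11@t=22}
    N11 x:[17,21] y:[74/3,25] z:[24,25] -> miss, prune

Summary -> nodes [0, 2, 8, 9, 10, 3, 5, 11]; box-tests=8; leaf-entries=1; first=P11

== RESULT ==
11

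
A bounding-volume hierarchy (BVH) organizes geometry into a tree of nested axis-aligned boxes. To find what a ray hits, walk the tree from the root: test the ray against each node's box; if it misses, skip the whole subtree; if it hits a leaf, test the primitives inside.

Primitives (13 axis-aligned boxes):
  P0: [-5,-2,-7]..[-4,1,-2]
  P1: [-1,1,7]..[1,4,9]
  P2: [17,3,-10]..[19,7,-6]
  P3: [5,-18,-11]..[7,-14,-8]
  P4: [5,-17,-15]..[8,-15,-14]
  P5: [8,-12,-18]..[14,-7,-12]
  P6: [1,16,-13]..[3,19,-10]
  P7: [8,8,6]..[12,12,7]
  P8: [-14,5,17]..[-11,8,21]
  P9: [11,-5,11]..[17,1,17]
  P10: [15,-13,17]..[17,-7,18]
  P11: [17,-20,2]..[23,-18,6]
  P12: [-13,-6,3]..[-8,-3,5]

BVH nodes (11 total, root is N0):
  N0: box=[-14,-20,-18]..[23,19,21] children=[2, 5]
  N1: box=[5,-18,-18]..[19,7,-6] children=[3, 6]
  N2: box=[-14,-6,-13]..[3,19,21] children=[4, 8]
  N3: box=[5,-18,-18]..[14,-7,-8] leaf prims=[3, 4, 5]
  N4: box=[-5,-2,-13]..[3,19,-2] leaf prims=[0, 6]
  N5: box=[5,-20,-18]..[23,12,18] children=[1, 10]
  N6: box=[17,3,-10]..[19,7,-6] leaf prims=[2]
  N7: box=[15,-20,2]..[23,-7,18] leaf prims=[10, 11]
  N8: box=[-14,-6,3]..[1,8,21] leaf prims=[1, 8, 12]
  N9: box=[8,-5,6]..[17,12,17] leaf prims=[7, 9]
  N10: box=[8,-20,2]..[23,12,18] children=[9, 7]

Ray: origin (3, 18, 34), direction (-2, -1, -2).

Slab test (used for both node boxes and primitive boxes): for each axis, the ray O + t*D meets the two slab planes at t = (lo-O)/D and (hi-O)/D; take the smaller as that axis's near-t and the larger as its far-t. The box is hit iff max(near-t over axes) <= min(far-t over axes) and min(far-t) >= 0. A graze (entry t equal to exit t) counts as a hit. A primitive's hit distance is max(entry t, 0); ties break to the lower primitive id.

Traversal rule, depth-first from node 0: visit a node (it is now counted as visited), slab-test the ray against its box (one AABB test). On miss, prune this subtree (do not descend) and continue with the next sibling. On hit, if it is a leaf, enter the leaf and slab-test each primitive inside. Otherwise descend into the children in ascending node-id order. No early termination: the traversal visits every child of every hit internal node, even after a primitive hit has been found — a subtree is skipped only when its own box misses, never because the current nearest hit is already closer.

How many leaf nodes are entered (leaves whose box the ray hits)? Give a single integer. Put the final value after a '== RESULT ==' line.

Trace the traversal:
N0 x:[-10,17/2] y:[-1,38] z:[13/2,26] -> hit [13/2,17/2], descend [2, 5]
  N2 x:[0,17/2] y:[-1,24] z:[13/2,47/2] -> hit [13/2,17/2], descend [4, 8]
    N4 x:[0,4] y:[-1,20] z:[18,47/2] -> miss, prune
    N8 x:[1,17/2] y:[10,24] z:[13/2,31/2] -> miss, prune
  N5 x:[-10,-1] y:[6,38] z:[8,26] -> miss, prune

Summary -> nodes [0, 2, 4, 8, 5]; box-tests=5; leaf-entries=0; first=miss

== RESULT ==
0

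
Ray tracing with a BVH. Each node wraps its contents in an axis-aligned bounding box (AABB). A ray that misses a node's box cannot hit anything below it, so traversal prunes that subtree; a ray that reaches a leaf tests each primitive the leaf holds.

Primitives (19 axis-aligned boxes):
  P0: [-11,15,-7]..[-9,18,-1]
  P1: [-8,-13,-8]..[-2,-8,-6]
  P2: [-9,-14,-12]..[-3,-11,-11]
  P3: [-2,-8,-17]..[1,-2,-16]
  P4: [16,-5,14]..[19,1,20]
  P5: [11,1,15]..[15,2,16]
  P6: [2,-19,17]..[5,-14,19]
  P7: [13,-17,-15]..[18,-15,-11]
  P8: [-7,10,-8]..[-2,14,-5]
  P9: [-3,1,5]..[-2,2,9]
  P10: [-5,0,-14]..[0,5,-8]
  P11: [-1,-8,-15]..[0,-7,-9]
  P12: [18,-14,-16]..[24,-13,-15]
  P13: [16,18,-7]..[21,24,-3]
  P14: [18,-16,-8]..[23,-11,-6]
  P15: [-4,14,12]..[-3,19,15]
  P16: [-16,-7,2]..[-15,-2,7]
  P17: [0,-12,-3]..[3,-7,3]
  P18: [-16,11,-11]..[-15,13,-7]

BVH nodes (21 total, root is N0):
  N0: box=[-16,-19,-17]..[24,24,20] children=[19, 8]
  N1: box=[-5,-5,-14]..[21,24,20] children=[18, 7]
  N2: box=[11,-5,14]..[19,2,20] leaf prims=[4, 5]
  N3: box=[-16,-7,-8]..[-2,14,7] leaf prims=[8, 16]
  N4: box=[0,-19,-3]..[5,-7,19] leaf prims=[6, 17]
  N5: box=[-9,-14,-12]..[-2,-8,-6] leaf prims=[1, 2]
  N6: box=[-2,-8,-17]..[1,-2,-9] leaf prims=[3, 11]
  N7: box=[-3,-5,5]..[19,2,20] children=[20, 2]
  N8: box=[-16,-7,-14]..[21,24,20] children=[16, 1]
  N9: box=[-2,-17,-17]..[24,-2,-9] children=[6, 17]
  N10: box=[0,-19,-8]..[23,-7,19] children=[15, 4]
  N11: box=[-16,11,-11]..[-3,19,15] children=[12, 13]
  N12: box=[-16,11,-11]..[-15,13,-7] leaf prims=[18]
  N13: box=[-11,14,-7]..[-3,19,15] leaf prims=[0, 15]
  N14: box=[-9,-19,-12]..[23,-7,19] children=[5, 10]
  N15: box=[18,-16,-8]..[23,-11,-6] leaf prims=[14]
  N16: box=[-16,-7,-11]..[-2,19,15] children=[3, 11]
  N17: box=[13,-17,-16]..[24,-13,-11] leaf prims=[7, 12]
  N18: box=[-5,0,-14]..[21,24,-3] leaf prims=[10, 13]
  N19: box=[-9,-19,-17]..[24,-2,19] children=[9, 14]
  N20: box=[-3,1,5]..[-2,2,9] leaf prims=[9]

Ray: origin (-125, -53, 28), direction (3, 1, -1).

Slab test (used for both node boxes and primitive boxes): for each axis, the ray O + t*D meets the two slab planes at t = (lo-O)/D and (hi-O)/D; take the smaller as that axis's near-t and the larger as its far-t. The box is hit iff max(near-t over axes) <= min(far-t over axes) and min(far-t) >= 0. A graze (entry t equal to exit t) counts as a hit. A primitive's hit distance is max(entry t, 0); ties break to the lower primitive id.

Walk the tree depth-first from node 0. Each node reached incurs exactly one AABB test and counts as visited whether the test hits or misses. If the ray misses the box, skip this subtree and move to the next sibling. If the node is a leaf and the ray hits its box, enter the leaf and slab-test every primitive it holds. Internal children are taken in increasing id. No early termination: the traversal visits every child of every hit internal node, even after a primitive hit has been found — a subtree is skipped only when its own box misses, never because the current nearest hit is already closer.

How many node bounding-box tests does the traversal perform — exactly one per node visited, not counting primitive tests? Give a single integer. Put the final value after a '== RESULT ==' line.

Walk:
N0 x:[109/3,149/3] y:[34,77] z:[8,45] -> hit [109/3,45], descend [8, 19]
  N8 x:[109/3,146/3] y:[46,77] z:[8,42] -> miss, prune
  N19 x:[116/3,149/3] y:[34,51] z:[9,45] -> hit [116/3,45], descend [9, 14]
    N9 x:[41,149/3] y:[36,51] z:[37,45] -> hit [41,45], descend [6, 17]
      N6 x:[41,42] y:[45,51] z:[37,45] -> miss, prune
      N17 x:[46,149/3] y:[36,40] z:[39,44] -> miss, prune
    N14 x:[116/3,148/3] y:[34,46] z:[9,40] -> hit [116/3,40], descend [5, 10]
      N5 x:[116/3,41] y:[39,45] z:[34,40] -> hit [39,40] leaf, test {P1(miss), P2@t=39}
      N10 x:[125/3,148/3] y:[34,46] z:[9,36] -> miss, prune

Visited [0, 8, 19, 9, 6, 17, 14, 5, 10]. Tests: 9 box, 1 leaf. Nearest: P2.

== RESULT ==
9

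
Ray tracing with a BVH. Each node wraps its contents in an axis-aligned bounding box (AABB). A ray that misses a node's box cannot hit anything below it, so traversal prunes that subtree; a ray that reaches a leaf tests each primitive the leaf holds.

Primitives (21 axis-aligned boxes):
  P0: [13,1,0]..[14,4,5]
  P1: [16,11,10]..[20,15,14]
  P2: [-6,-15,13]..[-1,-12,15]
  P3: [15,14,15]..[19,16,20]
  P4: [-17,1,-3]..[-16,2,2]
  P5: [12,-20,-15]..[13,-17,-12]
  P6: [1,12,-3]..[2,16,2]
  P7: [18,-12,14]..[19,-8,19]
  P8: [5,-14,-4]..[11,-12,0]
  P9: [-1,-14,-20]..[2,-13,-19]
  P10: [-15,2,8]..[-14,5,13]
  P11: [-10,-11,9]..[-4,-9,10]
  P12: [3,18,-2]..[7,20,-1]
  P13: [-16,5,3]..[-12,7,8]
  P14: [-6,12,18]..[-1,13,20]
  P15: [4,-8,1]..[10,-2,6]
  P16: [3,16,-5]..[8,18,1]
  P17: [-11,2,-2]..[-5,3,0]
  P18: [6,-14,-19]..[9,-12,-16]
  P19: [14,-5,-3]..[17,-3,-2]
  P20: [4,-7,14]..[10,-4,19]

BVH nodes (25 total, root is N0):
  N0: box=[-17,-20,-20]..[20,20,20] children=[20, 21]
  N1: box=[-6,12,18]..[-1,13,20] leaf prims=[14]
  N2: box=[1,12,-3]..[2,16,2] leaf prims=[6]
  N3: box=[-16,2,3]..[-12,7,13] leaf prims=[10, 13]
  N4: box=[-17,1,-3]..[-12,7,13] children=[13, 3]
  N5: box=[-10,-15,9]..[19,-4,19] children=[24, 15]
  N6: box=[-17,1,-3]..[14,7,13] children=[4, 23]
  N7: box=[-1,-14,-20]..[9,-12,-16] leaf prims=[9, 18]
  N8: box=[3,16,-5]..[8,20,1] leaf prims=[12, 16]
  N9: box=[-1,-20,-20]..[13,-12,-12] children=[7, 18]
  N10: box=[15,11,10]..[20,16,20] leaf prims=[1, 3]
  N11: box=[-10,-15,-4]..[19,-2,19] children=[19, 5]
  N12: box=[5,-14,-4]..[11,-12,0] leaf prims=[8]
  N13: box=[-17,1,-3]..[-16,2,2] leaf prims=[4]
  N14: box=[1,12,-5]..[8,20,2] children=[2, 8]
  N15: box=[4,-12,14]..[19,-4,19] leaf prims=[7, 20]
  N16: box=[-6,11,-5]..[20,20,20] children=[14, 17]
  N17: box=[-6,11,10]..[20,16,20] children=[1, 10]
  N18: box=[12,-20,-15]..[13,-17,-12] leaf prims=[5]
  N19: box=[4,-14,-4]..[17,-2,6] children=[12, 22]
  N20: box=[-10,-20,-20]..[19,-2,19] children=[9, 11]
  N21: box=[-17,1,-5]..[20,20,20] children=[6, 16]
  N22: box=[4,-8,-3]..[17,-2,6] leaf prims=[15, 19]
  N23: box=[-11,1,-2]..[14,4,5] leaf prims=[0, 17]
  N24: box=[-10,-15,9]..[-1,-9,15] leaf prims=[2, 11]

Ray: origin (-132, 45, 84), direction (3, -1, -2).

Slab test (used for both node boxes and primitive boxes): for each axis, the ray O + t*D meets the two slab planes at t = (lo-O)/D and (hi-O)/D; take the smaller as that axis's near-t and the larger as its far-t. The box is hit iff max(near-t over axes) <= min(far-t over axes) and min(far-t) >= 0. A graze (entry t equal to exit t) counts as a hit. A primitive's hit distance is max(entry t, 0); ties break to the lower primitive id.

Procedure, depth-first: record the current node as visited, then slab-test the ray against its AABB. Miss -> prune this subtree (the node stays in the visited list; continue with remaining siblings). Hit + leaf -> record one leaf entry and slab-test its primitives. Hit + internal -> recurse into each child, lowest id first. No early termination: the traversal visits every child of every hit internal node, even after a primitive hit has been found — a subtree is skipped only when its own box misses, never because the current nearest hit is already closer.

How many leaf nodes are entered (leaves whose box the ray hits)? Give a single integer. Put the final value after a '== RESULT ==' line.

Walk:
N0 x:[115/3,152/3] y:[25,65] z:[32,52] -> hit [115/3,152/3], descend [20, 21]
  N20 x:[122/3,151/3] y:[47,65] z:[65/2,52] -> hit [47,151/3], descend [9, 11]
    N9 x:[131/3,145/3] y:[57,65] z:[48,52] -> miss, prune
    N11 x:[122/3,151/3] y:[47,60] z:[65/2,44] -> miss, prune
  N21 x:[115/3,152/3] y:[25,44] z:[32,89/2] -> hit [115/3,44], descend [6, 16]
    N6 x:[115/3,146/3] y:[38,44] z:[71/2,87/2] -> hit [115/3,87/2], descend [4, 23]
      N4 x:[115/3,40] y:[38,44] z:[71/2,87/2] -> hit [115/3,40], descend [3, 13]
        N3 x:[116/3,40] y:[38,43] z:[71/2,81/2] -> hit [116/3,40] leaf, test {P10(miss), P13@t=116/3}
        N13 x:[115/3,116/3] y:[43,44] z:[41,87/2] -> miss, prune
      N23 x:[121/3,146/3] y:[41,44] z:[79/2,43] -> hit [41,43] leaf, test {P0(miss), P17@t=42}
    N16 x:[42,152/3] y:[25,34] z:[32,89/2] -> miss, prune

11 AABB tests over nodes [0, 20, 9, 11, 21, 6, 4, 3, 13, 23, 16]; 2 leaves entered; closest P13.

== RESULT ==
2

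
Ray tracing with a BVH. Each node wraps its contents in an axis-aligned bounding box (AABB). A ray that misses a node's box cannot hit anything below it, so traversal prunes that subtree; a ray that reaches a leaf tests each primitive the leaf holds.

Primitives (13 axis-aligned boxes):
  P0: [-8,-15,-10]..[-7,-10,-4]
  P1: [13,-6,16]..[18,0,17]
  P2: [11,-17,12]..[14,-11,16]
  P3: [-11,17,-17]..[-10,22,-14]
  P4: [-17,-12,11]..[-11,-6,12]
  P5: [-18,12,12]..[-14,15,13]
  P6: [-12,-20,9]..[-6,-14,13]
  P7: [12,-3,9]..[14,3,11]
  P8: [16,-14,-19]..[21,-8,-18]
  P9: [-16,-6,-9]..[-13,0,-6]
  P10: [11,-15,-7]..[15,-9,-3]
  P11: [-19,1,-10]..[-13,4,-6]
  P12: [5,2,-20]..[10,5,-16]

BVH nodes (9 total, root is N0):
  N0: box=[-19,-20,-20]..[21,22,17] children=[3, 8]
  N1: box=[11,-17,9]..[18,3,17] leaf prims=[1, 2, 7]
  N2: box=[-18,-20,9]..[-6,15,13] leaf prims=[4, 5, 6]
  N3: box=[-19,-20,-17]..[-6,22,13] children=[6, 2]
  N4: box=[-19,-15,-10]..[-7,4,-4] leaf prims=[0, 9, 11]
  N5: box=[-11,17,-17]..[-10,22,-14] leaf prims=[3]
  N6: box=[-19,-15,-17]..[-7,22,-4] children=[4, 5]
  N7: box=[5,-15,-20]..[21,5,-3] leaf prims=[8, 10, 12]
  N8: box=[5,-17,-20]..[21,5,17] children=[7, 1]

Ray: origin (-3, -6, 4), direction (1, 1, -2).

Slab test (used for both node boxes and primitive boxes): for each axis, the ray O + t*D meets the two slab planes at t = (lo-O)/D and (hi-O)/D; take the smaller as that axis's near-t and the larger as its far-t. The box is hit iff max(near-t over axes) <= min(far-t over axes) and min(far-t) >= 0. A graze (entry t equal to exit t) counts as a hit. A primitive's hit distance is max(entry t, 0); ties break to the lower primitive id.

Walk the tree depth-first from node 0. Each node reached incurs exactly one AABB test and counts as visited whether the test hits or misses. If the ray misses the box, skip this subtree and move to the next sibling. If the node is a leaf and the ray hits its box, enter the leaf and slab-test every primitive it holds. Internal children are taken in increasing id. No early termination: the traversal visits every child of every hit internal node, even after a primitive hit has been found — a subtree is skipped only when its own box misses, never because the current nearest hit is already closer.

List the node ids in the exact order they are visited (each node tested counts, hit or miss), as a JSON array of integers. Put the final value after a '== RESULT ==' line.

Trace the traversal:
N0 x:[-16,24] y:[-14,28] z:[-13/2,12] -> hit [-13/2,12], descend [3, 8]
  N3 x:[-16,-3] y:[-14,28] z:[-9/2,21/2] -> miss, prune
  N8 x:[8,24] y:[-11,11] z:[-13/2,12] -> hit [8,11], descend [1, 7]
    N1 x:[14,21] y:[-11,9] z:[-13/2,-5/2] -> miss, prune
    N7 x:[8,24] y:[-9,11] z:[7/2,12] -> hit [8,11] leaf, test {P8(miss), P10(miss), P12@t=10}

order=[0, 3, 8, 1, 7]  |boxes|=5  |leaves|=1  hit=P12

== RESULT ==
[0, 3, 8, 1, 7]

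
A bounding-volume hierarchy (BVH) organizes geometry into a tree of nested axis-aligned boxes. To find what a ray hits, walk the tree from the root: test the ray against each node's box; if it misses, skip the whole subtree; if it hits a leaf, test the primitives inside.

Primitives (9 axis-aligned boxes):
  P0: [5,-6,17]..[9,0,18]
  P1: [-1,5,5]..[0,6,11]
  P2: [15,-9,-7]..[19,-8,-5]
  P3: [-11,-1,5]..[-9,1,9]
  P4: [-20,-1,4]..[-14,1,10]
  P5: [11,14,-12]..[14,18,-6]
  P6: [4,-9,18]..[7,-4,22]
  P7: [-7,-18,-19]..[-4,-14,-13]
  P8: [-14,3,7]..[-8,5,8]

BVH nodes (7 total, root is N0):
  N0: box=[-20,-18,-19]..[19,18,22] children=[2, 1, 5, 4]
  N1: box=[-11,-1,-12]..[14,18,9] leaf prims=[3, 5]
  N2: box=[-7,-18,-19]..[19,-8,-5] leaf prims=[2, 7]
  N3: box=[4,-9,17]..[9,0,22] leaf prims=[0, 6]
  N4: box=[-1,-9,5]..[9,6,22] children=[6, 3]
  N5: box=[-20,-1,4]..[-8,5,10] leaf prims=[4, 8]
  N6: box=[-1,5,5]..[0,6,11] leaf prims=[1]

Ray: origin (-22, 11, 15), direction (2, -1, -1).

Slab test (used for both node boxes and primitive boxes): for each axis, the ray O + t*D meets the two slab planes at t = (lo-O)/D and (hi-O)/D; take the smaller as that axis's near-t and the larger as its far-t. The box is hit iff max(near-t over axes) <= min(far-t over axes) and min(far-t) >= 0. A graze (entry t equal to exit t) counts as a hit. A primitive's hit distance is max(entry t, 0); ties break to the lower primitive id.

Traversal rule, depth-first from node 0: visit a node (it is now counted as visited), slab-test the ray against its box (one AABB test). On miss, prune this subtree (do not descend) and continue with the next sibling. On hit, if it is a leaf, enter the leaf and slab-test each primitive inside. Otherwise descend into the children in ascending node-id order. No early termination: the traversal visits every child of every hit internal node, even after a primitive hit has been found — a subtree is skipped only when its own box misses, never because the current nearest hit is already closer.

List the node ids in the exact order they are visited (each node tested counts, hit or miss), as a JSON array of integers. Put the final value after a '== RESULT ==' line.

Traverse from the root:
N0 x:[1,41/2] y:[-7,29] z:[-7,34] -> hit [1,41/2], descend [1, 2, 4, 5]
  N1 x:[11/2,18] y:[-7,12] z:[6,27] -> hit [6,12] leaf, test {P3(miss), P5(miss)}
  N2 x:[15/2,41/2] y:[19,29] z:[20,34] -> hit [20,41/2] leaf, test {P2@t=20, P7(miss)}
  N4 x:[21/2,31/2] y:[5,20] z:[-7,10] -> miss, prune
  N5 x:[1,7] y:[6,12] z:[5,11] -> hit [6,7] leaf, test {P4(miss), P8@t=7}

order=[0, 1, 2, 4, 5]  |boxes|=5  |leaves|=3  hit=P8

== RESULT ==
[0, 1, 2, 4, 5]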